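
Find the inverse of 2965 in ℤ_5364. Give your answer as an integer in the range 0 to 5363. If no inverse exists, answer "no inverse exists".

1033

Apply the Euclidean algorithm to 5364 and 2965:
5364 = 1*2965 + 2399
2965 = 1*2399 + 566
2399 = 4*566 + 135
566 = 4*135 + 26
135 = 5*26 + 5
26 = 5*5 + 1
5 = 5*1 + 0
gcd = 1, so the inverse exists. Back-substitute:
1 = 26 − 5·5
1 = −5·135 + 26·26
1 = 26·566 − 109·135
1 = −109·2399 + 462·566
1 = 462·2965 − 571·2399
1 = −571·5364 + 1033·2965
So 2965·1033 ≡ 1 (mod 5364).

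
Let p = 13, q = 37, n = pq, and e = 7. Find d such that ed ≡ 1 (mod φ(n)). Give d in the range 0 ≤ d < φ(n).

247

φ(n) = (p−1)(q−1) = 12·36 = 432.
Need d with 7·d ≡ 1 (mod 432). Apply the extended Euclidean algorithm:
432 = 61×7 + 5
7 = 1×5 + 2
5 = 2×2 + 1
2 = 2×1 + 0
Back-substitute:
1 = 5 − 2·2
1 = −2·7 + 3·5
1 = 3·432 − 185·7
So 7·(-185) ≡ 1 (mod 432), hence d ≡ -185 ≡ 247 (mod 432).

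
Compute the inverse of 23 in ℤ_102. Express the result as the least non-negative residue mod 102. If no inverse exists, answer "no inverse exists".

Apply the Euclidean algorithm to 102 and 23:
102 = 4*23 + 10
23 = 2*10 + 3
10 = 3*3 + 1
3 = 3*1 + 0
The gcd is 1. Working backward:
1 = 10 − 3·3
1 = −3·23 + 7·10
1 = 7·102 − 31·23
Hence 23⁻¹ ≡ -31 ≡ 71 (mod 102).

71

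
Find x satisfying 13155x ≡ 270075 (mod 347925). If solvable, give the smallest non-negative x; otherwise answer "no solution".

First find gcd(13155, 347925):
347925 = 26×13155 + 5895
13155 = 2×5895 + 1365
5895 = 4×1365 + 435
1365 = 3×435 + 60
435 = 7×60 + 15
60 = 4×15 + 0
gcd = 15 and 15 | 270075, so solutions exist. Divide through by 15: 877x ≡ 18005 (mod 23195).
Now find 877⁻¹ mod 23195:
23195 = 26*877 + 393
877 = 2*393 + 91
393 = 4*91 + 29
91 = 3*29 + 4
29 = 7*4 + 1
4 = 4*1 + 0
Back-substitute:
1 = 29 − 7·4
1 = −7·91 + 22·29
1 = 22·393 − 95·91
1 = −95·877 + 212·393
1 = 212·23195 − 5607·877
So 877·(-5607) ≡ 1 (mod 23195), i.e. 877⁻¹ ≡ 17588.
Then x ≡ 17588·18005 ≡ 13800 (mod 23195); the smallest non-negative solution is x = 13800.

13800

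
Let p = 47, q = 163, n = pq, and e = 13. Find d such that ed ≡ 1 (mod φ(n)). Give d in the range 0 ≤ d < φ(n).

2293

φ(n) = (p−1)(q−1) = 46·162 = 7452.
Need d with 13·d ≡ 1 (mod 7452). Apply the extended Euclidean algorithm:
7452 = 573×13 + 3
13 = 4×3 + 1
3 = 3×1 + 0
Back-substitute:
1 = 13 − 4·3
1 = −4·7452 + 2293·13
So 13·2293 ≡ 1 (mod 7452), hence d = 2293.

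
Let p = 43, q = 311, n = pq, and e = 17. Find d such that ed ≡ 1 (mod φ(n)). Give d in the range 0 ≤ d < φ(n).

6893

φ(n) = (p−1)(q−1) = 42·310 = 13020.
Need d with 17·d ≡ 1 (mod 13020). Apply the extended Euclidean algorithm:
13020 = 765*17 + 15
17 = 1*15 + 2
15 = 7*2 + 1
2 = 2*1 + 0
Back-substitute:
1 = 15 − 7·2
1 = −7·17 + 8·15
1 = 8·13020 − 6127·17
So 17·(-6127) ≡ 1 (mod 13020), hence d ≡ -6127 ≡ 6893 (mod 13020).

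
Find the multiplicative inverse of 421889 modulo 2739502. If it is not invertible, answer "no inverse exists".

gcd(2739502, 421889) by repeated division:
2739502 = 6×421889 + 208168
421889 = 2×208168 + 5553
208168 = 37×5553 + 2707
5553 = 2×2707 + 139
2707 = 19×139 + 66
139 = 2×66 + 7
66 = 9×7 + 3
7 = 2×3 + 1
3 = 3×1 + 0
The gcd is 1. Working backward:
1 = 7 − 2·3
1 = −2·66 + 19·7
1 = 19·139 − 40·66
1 = −40·2707 + 779·139
1 = 779·5553 − 1598·2707
1 = −1598·208168 + 59905·5553
1 = 59905·421889 − 121408·208168
1 = −121408·2739502 + 788353·421889
So 421889·788353 ≡ 1 (mod 2739502).

788353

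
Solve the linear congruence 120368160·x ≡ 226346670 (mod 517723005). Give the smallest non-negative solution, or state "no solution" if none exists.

2765245

First find gcd(120368160, 517723005):
517723005 = 4*120368160 + 36250365
120368160 = 3*36250365 + 11617065
36250365 = 3*11617065 + 1399170
11617065 = 8*1399170 + 423705
1399170 = 3*423705 + 128055
423705 = 3*128055 + 39540
128055 = 3*39540 + 9435
39540 = 4*9435 + 1800
9435 = 5*1800 + 435
1800 = 4*435 + 60
435 = 7*60 + 15
60 = 4*15 + 0
gcd = 15 and 15 | 226346670, so solutions exist. Divide through by 15: 8024544x ≡ 15089778 (mod 34514867).
Now find 8024544⁻¹ mod 34514867:
34514867 = 4×8024544 + 2416691
8024544 = 3×2416691 + 774471
2416691 = 3×774471 + 93278
774471 = 8×93278 + 28247
93278 = 3×28247 + 8537
28247 = 3×8537 + 2636
8537 = 3×2636 + 629
2636 = 4×629 + 120
629 = 5×120 + 29
120 = 4×29 + 4
29 = 7×4 + 1
4 = 4×1 + 0
Back-substitute:
1 = 29 − 7·4
1 = −7·120 + 29·29
1 = 29·629 − 152·120
1 = −152·2636 + 637·629
1 = 637·8537 − 2063·2636
1 = −2063·28247 + 6826·8537
1 = 6826·93278 − 22541·28247
1 = −22541·774471 + 187154·93278
1 = 187154·2416691 − 584003·774471
1 = −584003·8024544 + 1939163·2416691
1 = 1939163·34514867 − 8340655·8024544
So 8024544·(-8340655) ≡ 1 (mod 34514867), i.e. 8024544⁻¹ ≡ 26174212.
Then x ≡ 26174212·15089778 ≡ 2765245 (mod 34514867); the smallest non-negative solution is x = 2765245.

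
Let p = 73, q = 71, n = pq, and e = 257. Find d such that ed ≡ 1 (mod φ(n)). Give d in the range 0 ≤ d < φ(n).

φ(n) = (p−1)(q−1) = 72·70 = 5040.
Need d with 257·d ≡ 1 (mod 5040). Apply the extended Euclidean algorithm:
5040 = 19*257 + 157
257 = 1*157 + 100
157 = 1*100 + 57
100 = 1*57 + 43
57 = 1*43 + 14
43 = 3*14 + 1
14 = 14*1 + 0
Back-substitute:
1 = 43 − 3·14
1 = −3·57 + 4·43
1 = 4·100 − 7·57
1 = −7·157 + 11·100
1 = 11·257 − 18·157
1 = −18·5040 + 353·257
So 257·353 ≡ 1 (mod 5040), hence d = 353.

353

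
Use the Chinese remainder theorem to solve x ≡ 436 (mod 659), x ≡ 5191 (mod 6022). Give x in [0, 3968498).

998821

Write x = 436 + 659·k. Then 659·k ≡ 5191 − 436 ≡ 4755 (mod 6022).
Need 659⁻¹ mod 6022. Extended Euclid on (6022, 659):
6022 = 9·659 + 91
659 = 7·91 + 22
91 = 4·22 + 3
22 = 7·3 + 1
3 = 3·1 + 0
Back-substitute:
1 = 22 − 7·3
1 = −7·91 + 29·22
1 = 29·659 − 210·91
1 = −210·6022 + 1919·659
659⁻¹ ≡ 1919 (mod 6022), so k ≡ 1919·4755 ≡ 1515 (mod 6022).
x = 436 + 659·1515 = 998821.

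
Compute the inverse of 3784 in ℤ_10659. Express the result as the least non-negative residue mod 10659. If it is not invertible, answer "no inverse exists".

no inverse exists

Compute gcd(3784, 10659):
10659 = 2×3784 + 3091
3784 = 1×3091 + 693
3091 = 4×693 + 319
693 = 2×319 + 55
319 = 5×55 + 44
55 = 1×44 + 11
44 = 4×11 + 0
Since gcd = 11 > 1, 3784 is not a unit mod 10659.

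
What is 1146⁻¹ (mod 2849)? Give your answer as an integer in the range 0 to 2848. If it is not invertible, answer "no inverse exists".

Extended Euclidean algorithm:
2849 = 2*1146 + 557
1146 = 2*557 + 32
557 = 17*32 + 13
32 = 2*13 + 6
13 = 2*6 + 1
6 = 6*1 + 0
The gcd is 1. Working backward:
1 = 13 − 2·6
1 = −2·32 + 5·13
1 = 5·557 − 87·32
1 = −87·1146 + 179·557
1 = 179·2849 − 445·1146
So 1146·(-445) ≡ 1 (mod 2849), and -445 ≡ 2404 (mod 2849).

2404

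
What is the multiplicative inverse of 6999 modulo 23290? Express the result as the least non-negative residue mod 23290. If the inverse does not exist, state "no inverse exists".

Extended Euclidean algorithm:
23290 = 3·6999 + 2293
6999 = 3·2293 + 120
2293 = 19·120 + 13
120 = 9·13 + 3
13 = 4·3 + 1
3 = 3·1 + 0
gcd = 1, so the inverse exists. Back-substitute:
1 = 13 − 4·3
1 = −4·120 + 37·13
1 = 37·2293 − 707·120
1 = −707·6999 + 2158·2293
1 = 2158·23290 − 7181·6999
So 6999·(-7181) ≡ 1 (mod 23290), and -7181 ≡ 16109 (mod 23290).

16109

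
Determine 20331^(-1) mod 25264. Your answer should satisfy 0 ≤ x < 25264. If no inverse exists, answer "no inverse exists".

24547

Run Euclid on (25264, 20331):
25264 = 1*20331 + 4933
20331 = 4*4933 + 599
4933 = 8*599 + 141
599 = 4*141 + 35
141 = 4*35 + 1
35 = 35*1 + 0
gcd = 1, so the inverse exists. Back-substitute:
1 = 141 − 4·35
1 = −4·599 + 17·141
1 = 17·4933 − 140·599
1 = −140·20331 + 577·4933
1 = 577·25264 − 717·20331
Thus 20331·(-717) ≡ 1 (mod 25264); reducing, -717 mod 25264 = 24547.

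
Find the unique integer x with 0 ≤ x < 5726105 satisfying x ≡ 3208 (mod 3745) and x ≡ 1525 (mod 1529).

Write x = 3208 + 3745·k. Then 3745·k ≡ 1525 − 3208 ≡ 1375 (mod 1529).
Need 3745⁻¹ mod 1529. Extended Euclid on (1529, 687):
1529 = 2·687 + 155
687 = 4·155 + 67
155 = 2·67 + 21
67 = 3·21 + 4
21 = 5·4 + 1
4 = 4·1 + 0
Back-substitute:
1 = 21 − 5·4
1 = −5·67 + 16·21
1 = 16·155 − 37·67
1 = −37·687 + 164·155
1 = 164·1529 − 365·687
3745⁻¹ ≡ 1164 (mod 1529), so k ≡ 1164·1375 ≡ 1166 (mod 1529).
x = 3208 + 3745·1166 = 4369878.

4369878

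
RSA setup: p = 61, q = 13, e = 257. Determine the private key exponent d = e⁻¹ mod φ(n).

353

φ(n) = (p−1)(q−1) = 60·12 = 720.
Need d with 257·d ≡ 1 (mod 720). Apply the extended Euclidean algorithm:
720 = 2×257 + 206
257 = 1×206 + 51
206 = 4×51 + 2
51 = 25×2 + 1
2 = 2×1 + 0
Back-substitute:
1 = 51 − 25·2
1 = −25·206 + 101·51
1 = 101·257 − 126·206
1 = −126·720 + 353·257
So 257·353 ≡ 1 (mod 720), hence d = 353.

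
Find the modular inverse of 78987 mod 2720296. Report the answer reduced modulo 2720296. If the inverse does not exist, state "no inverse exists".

Extended Euclidean algorithm:
2720296 = 34·78987 + 34738
78987 = 2·34738 + 9511
34738 = 3·9511 + 6205
9511 = 1·6205 + 3306
6205 = 1·3306 + 2899
3306 = 1·2899 + 407
2899 = 7·407 + 50
407 = 8·50 + 7
50 = 7·7 + 1
7 = 7·1 + 0
Since gcd(78987, 2720296) = 1, back-substitute to write 1 as a combination:
1 = 50 − 7·7
1 = −7·407 + 57·50
1 = 57·2899 − 406·407
1 = −406·3306 + 463·2899
1 = 463·6205 − 869·3306
1 = −869·9511 + 1332·6205
1 = 1332·34738 − 4865·9511
1 = −4865·78987 + 11062·34738
1 = 11062·2720296 − 380973·78987
So 78987·(-380973) ≡ 1 (mod 2720296), and -380973 ≡ 2339323 (mod 2720296).

2339323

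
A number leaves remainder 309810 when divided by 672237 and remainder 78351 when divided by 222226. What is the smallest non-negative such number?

117435408051

Write x = 309810 + 672237·k. Then 672237·k ≡ 78351 − 309810 ≡ 212993 (mod 222226).
Need 672237⁻¹ mod 222226. Extended Euclid on (222226, 5559):
222226 = 39*5559 + 5425
5559 = 1*5425 + 134
5425 = 40*134 + 65
134 = 2*65 + 4
65 = 16*4 + 1
4 = 4*1 + 0
Back-substitute:
1 = 65 − 16·4
1 = −16·134 + 33·65
1 = 33·5425 − 1336·134
1 = −1336·5559 + 1369·5425
1 = 1369·222226 − 54727·5559
672237⁻¹ ≡ 167499 (mod 222226), so k ≡ 167499·212993 ≡ 174693 (mod 222226).
x = 309810 + 672237·174693 = 117435408051.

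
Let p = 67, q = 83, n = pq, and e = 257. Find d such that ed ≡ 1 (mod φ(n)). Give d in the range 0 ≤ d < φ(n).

2885

φ(n) = (p−1)(q−1) = 66·82 = 5412.
Need d with 257·d ≡ 1 (mod 5412). Apply the extended Euclidean algorithm:
5412 = 21·257 + 15
257 = 17·15 + 2
15 = 7·2 + 1
2 = 2·1 + 0
Back-substitute:
1 = 15 − 7·2
1 = −7·257 + 120·15
1 = 120·5412 − 2527·257
So 257·(-2527) ≡ 1 (mod 5412), hence d ≡ -2527 ≡ 2885 (mod 5412).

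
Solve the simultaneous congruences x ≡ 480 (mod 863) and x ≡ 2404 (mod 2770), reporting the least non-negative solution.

620114

Write x = 480 + 863·k. Then 863·k ≡ 2404 − 480 ≡ 1924 (mod 2770).
Need 863⁻¹ mod 2770. Extended Euclid on (2770, 863):
2770 = 3·863 + 181
863 = 4·181 + 139
181 = 1·139 + 42
139 = 3·42 + 13
42 = 3·13 + 3
13 = 4·3 + 1
3 = 3·1 + 0
Back-substitute:
1 = 13 − 4·3
1 = −4·42 + 13·13
1 = 13·139 − 43·42
1 = −43·181 + 56·139
1 = 56·863 − 267·181
1 = −267·2770 + 857·863
863⁻¹ ≡ 857 (mod 2770), so k ≡ 857·1924 ≡ 718 (mod 2770).
x = 480 + 863·718 = 620114.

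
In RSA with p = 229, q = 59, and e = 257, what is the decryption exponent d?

6329

φ(n) = (p−1)(q−1) = 228·58 = 13224.
Need d with 257·d ≡ 1 (mod 13224). Apply the extended Euclidean algorithm:
13224 = 51·257 + 117
257 = 2·117 + 23
117 = 5·23 + 2
23 = 11·2 + 1
2 = 2·1 + 0
Back-substitute:
1 = 23 − 11·2
1 = −11·117 + 56·23
1 = 56·257 − 123·117
1 = −123·13224 + 6329·257
So 257·6329 ≡ 1 (mod 13224), hence d = 6329.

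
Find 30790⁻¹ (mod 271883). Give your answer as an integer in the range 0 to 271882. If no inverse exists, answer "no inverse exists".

Apply the Euclidean algorithm to 271883 and 30790:
271883 = 8*30790 + 25563
30790 = 1*25563 + 5227
25563 = 4*5227 + 4655
5227 = 1*4655 + 572
4655 = 8*572 + 79
572 = 7*79 + 19
79 = 4*19 + 3
19 = 6*3 + 1
3 = 3*1 + 0
Since gcd(30790, 271883) = 1, back-substitute to write 1 as a combination:
1 = 19 − 6·3
1 = −6·79 + 25·19
1 = 25·572 − 181·79
1 = −181·4655 + 1473·572
1 = 1473·5227 − 1654·4655
1 = −1654·25563 + 8089·5227
1 = 8089·30790 − 9743·25563
1 = −9743·271883 + 86033·30790
So 30790·86033 ≡ 1 (mod 271883).

86033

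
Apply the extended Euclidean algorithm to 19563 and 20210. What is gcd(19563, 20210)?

1

Apply Euclid's algorithm to 20210 and 19563:
20210 = 1×19563 + 647
19563 = 30×647 + 153
647 = 4×153 + 35
153 = 4×35 + 13
35 = 2×13 + 9
13 = 1×9 + 4
9 = 2×4 + 1
4 = 4×1 + 0
gcd(19563, 20210) = 1.
Express as a combination:
1 = 9 − 2·4
1 = −2·13 + 3·9
1 = 3·35 − 8·13
1 = −8·153 + 35·35
1 = 35·647 − 148·153
1 = −148·19563 + 4475·647
1 = 4475·20210 − 4623·19563
So 1 = (4475)·20210 + (-4623)·19563.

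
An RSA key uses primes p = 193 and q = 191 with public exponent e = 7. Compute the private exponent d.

φ(n) = (p−1)(q−1) = 192·190 = 36480.
Need d with 7·d ≡ 1 (mod 36480). Apply the extended Euclidean algorithm:
36480 = 5211*7 + 3
7 = 2*3 + 1
3 = 3*1 + 0
Back-substitute:
1 = 7 − 2·3
1 = −2·36480 + 10423·7
So 7·10423 ≡ 1 (mod 36480), hence d = 10423.

10423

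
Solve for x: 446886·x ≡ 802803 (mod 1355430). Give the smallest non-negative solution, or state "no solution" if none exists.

gcd(446886, 1355430):
1355430 = 3·446886 + 14772
446886 = 30·14772 + 3726
14772 = 3·3726 + 3594
3726 = 1·3594 + 132
3594 = 27·132 + 30
132 = 4·30 + 12
30 = 2·12 + 6
12 = 2·6 + 0
gcd = 6, but 6 ∤ 802803, so the congruence has no solution.

no solution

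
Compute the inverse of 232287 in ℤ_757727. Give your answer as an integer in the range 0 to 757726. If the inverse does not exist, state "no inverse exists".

Extended Euclidean algorithm:
757727 = 3·232287 + 60866
232287 = 3·60866 + 49689
60866 = 1·49689 + 11177
49689 = 4·11177 + 4981
11177 = 2·4981 + 1215
4981 = 4·1215 + 121
1215 = 10·121 + 5
121 = 24·5 + 1
5 = 5·1 + 0
Since gcd(232287, 757727) = 1, back-substitute to write 1 as a combination:
1 = 121 − 24·5
1 = −24·1215 + 241·121
1 = 241·4981 − 988·1215
1 = −988·11177 + 2217·4981
1 = 2217·49689 − 9856·11177
1 = −9856·60866 + 12073·49689
1 = 12073·232287 − 46075·60866
1 = −46075·757727 + 150298·232287
So 232287·150298 ≡ 1 (mod 757727).

150298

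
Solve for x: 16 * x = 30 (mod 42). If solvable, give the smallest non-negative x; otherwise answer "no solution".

First find gcd(16, 42):
42 = 2*16 + 10
16 = 1*10 + 6
10 = 1*6 + 4
6 = 1*4 + 2
4 = 2*2 + 0
gcd = 2 and 2 | 30, so solutions exist. Divide through by 2: 8x ≡ 15 (mod 21).
Now find 8⁻¹ mod 21:
21 = 2·8 + 5
8 = 1·5 + 3
5 = 1·3 + 2
3 = 1·2 + 1
2 = 2·1 + 0
Back-substitute:
1 = 3 − 2
1 = −5 + 2·3
1 = 2·8 − 3·5
1 = −3·21 + 8·8
So 8⁻¹ ≡ 8 (mod 21).
Then x ≡ 8·15 ≡ 15 (mod 21); the smallest non-negative solution is x = 15.

15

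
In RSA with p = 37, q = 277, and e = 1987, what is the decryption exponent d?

9931

φ(n) = (p−1)(q−1) = 36·276 = 9936.
Need d with 1987·d ≡ 1 (mod 9936). Apply the extended Euclidean algorithm:
9936 = 5×1987 + 1
1987 = 1987×1 + 0
Back-substitute:
1 = 9936 − 5·1987
So 1987·(-5) ≡ 1 (mod 9936), hence d ≡ -5 ≡ 9931 (mod 9936).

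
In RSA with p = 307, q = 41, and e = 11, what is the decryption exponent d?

φ(n) = (p−1)(q−1) = 306·40 = 12240.
Need d with 11·d ≡ 1 (mod 12240). Apply the extended Euclidean algorithm:
12240 = 1112·11 + 8
11 = 1·8 + 3
8 = 2·3 + 2
3 = 1·2 + 1
2 = 2·1 + 0
Back-substitute:
1 = 3 − 2
1 = −8 + 3·3
1 = 3·11 − 4·8
1 = −4·12240 + 4451·11
So 11·4451 ≡ 1 (mod 12240), hence d = 4451.

4451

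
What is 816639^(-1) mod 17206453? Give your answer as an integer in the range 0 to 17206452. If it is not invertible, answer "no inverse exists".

4103857

Apply the Euclidean algorithm to 17206453 and 816639:
17206453 = 21*816639 + 57034
816639 = 14*57034 + 18163
57034 = 3*18163 + 2545
18163 = 7*2545 + 348
2545 = 7*348 + 109
348 = 3*109 + 21
109 = 5*21 + 4
21 = 5*4 + 1
4 = 4*1 + 0
The gcd is 1. Working backward:
1 = 21 − 5·4
1 = −5·109 + 26·21
1 = 26·348 − 83·109
1 = −83·2545 + 607·348
1 = 607·18163 − 4332·2545
1 = −4332·57034 + 13603·18163
1 = 13603·816639 − 194774·57034
1 = −194774·17206453 + 4103857·816639
So 816639·4103857 ≡ 1 (mod 17206453).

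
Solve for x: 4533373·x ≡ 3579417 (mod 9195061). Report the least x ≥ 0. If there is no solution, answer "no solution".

1420175

First find gcd(4533373, 9195061):
9195061 = 2×4533373 + 128315
4533373 = 35×128315 + 42348
128315 = 3×42348 + 1271
42348 = 33×1271 + 405
1271 = 3×405 + 56
405 = 7×56 + 13
56 = 4×13 + 4
13 = 3×4 + 1
4 = 4×1 + 0
gcd = 1, so a unique solution mod 9195061 exists.
Back-substitute for the Bézout coefficients:
1 = 13 − 3·4
1 = −3·56 + 13·13
1 = 13·405 − 94·56
1 = −94·1271 + 295·405
1 = 295·42348 − 9829·1271
1 = −9829·128315 + 29782·42348
1 = 29782·4533373 − 1052199·128315
1 = −1052199·9195061 + 2134180·4533373
So 4533373·(2134180) ≡ 1 (mod 9195061), giving 4533373⁻¹ ≡ 2134180.
x ≡ 4533373⁻¹·3579417 ≡ 2134180·3579417 ≡ 1420175 (mod 9195061).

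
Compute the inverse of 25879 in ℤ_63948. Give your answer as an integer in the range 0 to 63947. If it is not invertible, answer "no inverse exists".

61687

Apply the Euclidean algorithm to 63948 and 25879:
63948 = 2·25879 + 12190
25879 = 2·12190 + 1499
12190 = 8·1499 + 198
1499 = 7·198 + 113
198 = 1·113 + 85
113 = 1·85 + 28
85 = 3·28 + 1
28 = 28·1 + 0
The gcd is 1. Working backward:
1 = 85 − 3·28
1 = −3·113 + 4·85
1 = 4·198 − 7·113
1 = −7·1499 + 53·198
1 = 53·12190 − 431·1499
1 = −431·25879 + 915·12190
1 = 915·63948 − 2261·25879
Hence 25879⁻¹ ≡ -2261 ≡ 61687 (mod 63948).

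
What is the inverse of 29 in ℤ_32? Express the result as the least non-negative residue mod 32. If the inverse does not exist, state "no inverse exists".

Apply the Euclidean algorithm to 32 and 29:
32 = 1×29 + 3
29 = 9×3 + 2
3 = 1×2 + 1
2 = 2×1 + 0
The gcd is 1. Working backward:
1 = 3 − 2
1 = −29 + 10·3
1 = 10·32 − 11·29
Thus 29·(-11) ≡ 1 (mod 32); reducing, -11 mod 32 = 21.

21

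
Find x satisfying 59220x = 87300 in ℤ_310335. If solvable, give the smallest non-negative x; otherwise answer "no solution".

First find gcd(59220, 310335):
310335 = 5*59220 + 14235
59220 = 4*14235 + 2280
14235 = 6*2280 + 555
2280 = 4*555 + 60
555 = 9*60 + 15
60 = 4*15 + 0
gcd = 15 and 15 | 87300, so solutions exist. Divide through by 15: 3948x ≡ 5820 (mod 20689).
Now find 3948⁻¹ mod 20689:
20689 = 5·3948 + 949
3948 = 4·949 + 152
949 = 6·152 + 37
152 = 4·37 + 4
37 = 9·4 + 1
4 = 4·1 + 0
Back-substitute:
1 = 37 − 9·4
1 = −9·152 + 37·37
1 = 37·949 − 231·152
1 = −231·3948 + 961·949
1 = 961·20689 − 5036·3948
So 3948·(-5036) ≡ 1 (mod 20689), i.e. 3948⁻¹ ≡ 15653.
Then x ≡ 15653·5820 ≡ 6793 (mod 20689); the smallest non-negative solution is x = 6793.

6793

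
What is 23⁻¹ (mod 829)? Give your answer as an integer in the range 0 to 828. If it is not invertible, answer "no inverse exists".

793

gcd(829, 23) by repeated division:
829 = 36·23 + 1
23 = 23·1 + 0
Since gcd(23, 829) = 1, back-substitute to write 1 as a combination:
1 = 829 − 36·23
So 23·(-36) ≡ 1 (mod 829), and -36 ≡ 793 (mod 829).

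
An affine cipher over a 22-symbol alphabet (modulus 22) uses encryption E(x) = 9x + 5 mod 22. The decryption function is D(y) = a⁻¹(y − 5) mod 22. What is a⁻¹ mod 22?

Apply the Euclidean algorithm to 22 and 9:
22 = 2*9 + 4
9 = 2*4 + 1
4 = 4*1 + 0
Since gcd(9, 22) = 1, back-substitute to write 1 as a combination:
1 = 9 − 2·4
1 = −2·22 + 5·9
So 9·5 ≡ 1 (mod 22).

5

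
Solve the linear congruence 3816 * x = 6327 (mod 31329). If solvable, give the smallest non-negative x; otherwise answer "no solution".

2440

First find gcd(3816, 31329):
31329 = 8×3816 + 801
3816 = 4×801 + 612
801 = 1×612 + 189
612 = 3×189 + 45
189 = 4×45 + 9
45 = 5×9 + 0
gcd = 9 and 9 | 6327, so solutions exist. Divide through by 9: 424x ≡ 703 (mod 3481).
Now find 424⁻¹ mod 3481:
3481 = 8·424 + 89
424 = 4·89 + 68
89 = 1·68 + 21
68 = 3·21 + 5
21 = 4·5 + 1
5 = 5·1 + 0
Back-substitute:
1 = 21 − 4·5
1 = −4·68 + 13·21
1 = 13·89 − 17·68
1 = −17·424 + 81·89
1 = 81·3481 − 665·424
So 424·(-665) ≡ 1 (mod 3481), i.e. 424⁻¹ ≡ 2816.
Then x ≡ 2816·703 ≡ 2440 (mod 3481); the smallest non-negative solution is x = 2440.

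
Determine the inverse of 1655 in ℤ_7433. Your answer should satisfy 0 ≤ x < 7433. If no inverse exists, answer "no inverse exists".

7177

gcd(7433, 1655) by repeated division:
7433 = 4×1655 + 813
1655 = 2×813 + 29
813 = 28×29 + 1
29 = 29×1 + 0
The gcd is 1. Working backward:
1 = 813 − 28·29
1 = −28·1655 + 57·813
1 = 57·7433 − 256·1655
Hence 1655⁻¹ ≡ -256 ≡ 7177 (mod 7433).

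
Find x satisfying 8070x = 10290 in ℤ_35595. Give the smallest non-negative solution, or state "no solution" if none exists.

707

First find gcd(8070, 35595):
35595 = 4×8070 + 3315
8070 = 2×3315 + 1440
3315 = 2×1440 + 435
1440 = 3×435 + 135
435 = 3×135 + 30
135 = 4×30 + 15
30 = 2×15 + 0
gcd = 15 and 15 | 10290, so solutions exist. Divide through by 15: 538x ≡ 686 (mod 2373).
Now find 538⁻¹ mod 2373:
2373 = 4·538 + 221
538 = 2·221 + 96
221 = 2·96 + 29
96 = 3·29 + 9
29 = 3·9 + 2
9 = 4·2 + 1
2 = 2·1 + 0
Back-substitute:
1 = 9 − 4·2
1 = −4·29 + 13·9
1 = 13·96 − 43·29
1 = −43·221 + 99·96
1 = 99·538 − 241·221
1 = −241·2373 + 1063·538
So 538⁻¹ ≡ 1063 (mod 2373).
Then x ≡ 1063·686 ≡ 707 (mod 2373); the smallest non-negative solution is x = 707.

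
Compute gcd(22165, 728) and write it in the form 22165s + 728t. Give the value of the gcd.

Repeated division:
22165 = 30×728 + 325
728 = 2×325 + 78
325 = 4×78 + 13
78 = 6×13 + 0
gcd(22165, 728) = 13.
Working backward:
13 = 325 − 4·78
13 = −4·728 + 9·325
13 = 9·22165 − 274·728
So 13 = (9)·22165 + (-274)·728.

13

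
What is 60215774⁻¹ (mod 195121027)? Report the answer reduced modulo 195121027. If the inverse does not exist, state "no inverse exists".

189584810

Run Euclid on (195121027, 60215774):
195121027 = 3*60215774 + 14473705
60215774 = 4*14473705 + 2320954
14473705 = 6*2320954 + 547981
2320954 = 4*547981 + 129030
547981 = 4*129030 + 31861
129030 = 4*31861 + 1586
31861 = 20*1586 + 141
1586 = 11*141 + 35
141 = 4*35 + 1
35 = 35*1 + 0
Since gcd(60215774, 195121027) = 1, back-substitute to write 1 as a combination:
1 = 141 − 4·35
1 = −4·1586 + 45·141
1 = 45·31861 − 904·1586
1 = −904·129030 + 3661·31861
1 = 3661·547981 − 15548·129030
1 = −15548·2320954 + 65853·547981
1 = 65853·14473705 − 410666·2320954
1 = −410666·60215774 + 1708517·14473705
1 = 1708517·195121027 − 5536217·60215774
Hence 60215774⁻¹ ≡ -5536217 ≡ 189584810 (mod 195121027).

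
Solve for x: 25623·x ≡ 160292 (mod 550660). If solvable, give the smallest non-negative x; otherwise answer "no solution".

256564

First find gcd(25623, 550660):
550660 = 21*25623 + 12577
25623 = 2*12577 + 469
12577 = 26*469 + 383
469 = 1*383 + 86
383 = 4*86 + 39
86 = 2*39 + 8
39 = 4*8 + 7
8 = 1*7 + 1
7 = 7*1 + 0
gcd = 1, so a unique solution mod 550660 exists.
Back-substitute for the Bézout coefficients:
1 = 8 − 7
1 = −39 + 5·8
1 = 5·86 − 11·39
1 = −11·383 + 49·86
1 = 49·469 − 60·383
1 = −60·12577 + 1609·469
1 = 1609·25623 − 3278·12577
1 = −3278·550660 + 70447·25623
So 25623·(70447) ≡ 1 (mod 550660), giving 25623⁻¹ ≡ 70447.
x ≡ 25623⁻¹·160292 ≡ 70447·160292 ≡ 256564 (mod 550660).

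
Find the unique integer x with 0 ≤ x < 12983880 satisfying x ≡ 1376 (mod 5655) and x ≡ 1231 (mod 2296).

10321751

Write x = 1376 + 5655·k. Then 5655·k ≡ 1231 − 1376 ≡ 2151 (mod 2296).
Need 5655⁻¹ mod 2296. Extended Euclid on (2296, 1063):
2296 = 2×1063 + 170
1063 = 6×170 + 43
170 = 3×43 + 41
43 = 1×41 + 2
41 = 20×2 + 1
2 = 2×1 + 0
Back-substitute:
1 = 41 − 20·2
1 = −20·43 + 21·41
1 = 21·170 − 83·43
1 = −83·1063 + 519·170
1 = 519·2296 − 1121·1063
5655⁻¹ ≡ 1175 (mod 2296), so k ≡ 1175·2151 ≡ 1825 (mod 2296).
x = 1376 + 5655·1825 = 10321751.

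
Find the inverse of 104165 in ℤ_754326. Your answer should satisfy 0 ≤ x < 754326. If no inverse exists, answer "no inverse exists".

Apply the Euclidean algorithm to 754326 and 104165:
754326 = 7*104165 + 25171
104165 = 4*25171 + 3481
25171 = 7*3481 + 804
3481 = 4*804 + 265
804 = 3*265 + 9
265 = 29*9 + 4
9 = 2*4 + 1
4 = 4*1 + 0
gcd = 1, so the inverse exists. Back-substitute:
1 = 9 − 2·4
1 = −2·265 + 59·9
1 = 59·804 − 179·265
1 = −179·3481 + 775·804
1 = 775·25171 − 5604·3481
1 = −5604·104165 + 23191·25171
1 = 23191·754326 − 167941·104165
So 104165·(-167941) ≡ 1 (mod 754326), and -167941 ≡ 586385 (mod 754326).

586385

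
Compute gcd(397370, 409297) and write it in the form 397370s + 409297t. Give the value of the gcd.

1

Apply Euclid's algorithm to 409297 and 397370:
409297 = 1×397370 + 11927
397370 = 33×11927 + 3779
11927 = 3×3779 + 590
3779 = 6×590 + 239
590 = 2×239 + 112
239 = 2×112 + 15
112 = 7×15 + 7
15 = 2×7 + 1
7 = 7×1 + 0
gcd(397370, 409297) = 1.
Working backward:
1 = 15 − 2·7
1 = −2·112 + 15·15
1 = 15·239 − 32·112
1 = −32·590 + 79·239
1 = 79·3779 − 506·590
1 = −506·11927 + 1597·3779
1 = 1597·397370 − 53207·11927
1 = −53207·409297 + 54804·397370
So 1 = (-53207)·409297 + (54804)·397370.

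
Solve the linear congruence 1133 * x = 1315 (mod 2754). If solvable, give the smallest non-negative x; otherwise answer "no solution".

First find gcd(1133, 2754):
2754 = 2*1133 + 488
1133 = 2*488 + 157
488 = 3*157 + 17
157 = 9*17 + 4
17 = 4*4 + 1
4 = 4*1 + 0
gcd = 1, so a unique solution mod 2754 exists.
Back-substitute for the Bézout coefficients:
1 = 17 − 4·4
1 = −4·157 + 37·17
1 = 37·488 − 115·157
1 = −115·1133 + 267·488
1 = 267·2754 − 649·1133
So 1133·(-649) ≡ 1 (mod 2754), giving 1133⁻¹ ≡ 2105.
x ≡ 1133⁻¹·1315 ≡ 2105·1315 ≡ 305 (mod 2754).

305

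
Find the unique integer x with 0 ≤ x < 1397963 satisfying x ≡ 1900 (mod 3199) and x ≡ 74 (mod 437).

Write x = 1900 + 3199·k. Then 3199·k ≡ 74 − 1900 ≡ 359 (mod 437).
Need 3199⁻¹ mod 437. Extended Euclid on (437, 140):
437 = 3·140 + 17
140 = 8·17 + 4
17 = 4·4 + 1
4 = 4·1 + 0
Back-substitute:
1 = 17 − 4·4
1 = −4·140 + 33·17
1 = 33·437 − 103·140
3199⁻¹ ≡ 334 (mod 437), so k ≡ 334·359 ≡ 168 (mod 437).
x = 1900 + 3199·168 = 539332.

539332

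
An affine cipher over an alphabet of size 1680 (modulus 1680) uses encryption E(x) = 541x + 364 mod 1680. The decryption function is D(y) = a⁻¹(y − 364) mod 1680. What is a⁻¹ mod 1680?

1621

Apply the Euclidean algorithm to 1680 and 541:
1680 = 3×541 + 57
541 = 9×57 + 28
57 = 2×28 + 1
28 = 28×1 + 0
gcd = 1, so the inverse exists. Back-substitute:
1 = 57 − 2·28
1 = −2·541 + 19·57
1 = 19·1680 − 59·541
Thus 541·(-59) ≡ 1 (mod 1680); reducing, -59 mod 1680 = 1621.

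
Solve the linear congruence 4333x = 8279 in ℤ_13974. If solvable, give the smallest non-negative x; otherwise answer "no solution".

First find gcd(4333, 13974):
13974 = 3·4333 + 975
4333 = 4·975 + 433
975 = 2·433 + 109
433 = 3·109 + 106
109 = 1·106 + 3
106 = 35·3 + 1
3 = 3·1 + 0
gcd = 1, so a unique solution mod 13974 exists.
Back-substitute for the Bézout coefficients:
1 = 106 − 35·3
1 = −35·109 + 36·106
1 = 36·433 − 143·109
1 = −143·975 + 322·433
1 = 322·4333 − 1431·975
1 = −1431·13974 + 4615·4333
So 4333·(4615) ≡ 1 (mod 13974), giving 4333⁻¹ ≡ 4615.
x ≡ 4333⁻¹·8279 ≡ 4615·8279 ≡ 2669 (mod 13974).

2669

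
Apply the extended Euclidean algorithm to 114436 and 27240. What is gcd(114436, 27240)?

Apply Euclid's algorithm to 114436 and 27240:
114436 = 4·27240 + 5476
27240 = 4·5476 + 5336
5476 = 1·5336 + 140
5336 = 38·140 + 16
140 = 8·16 + 12
16 = 1·12 + 4
12 = 3·4 + 0
gcd(114436, 27240) = 4.
Express as a combination:
4 = 16 − 12
4 = −140 + 9·16
4 = 9·5336 − 343·140
4 = −343·5476 + 352·5336
4 = 352·27240 − 1751·5476
4 = −1751·114436 + 7356·27240
So 4 = (-1751)·114436 + (7356)·27240.

4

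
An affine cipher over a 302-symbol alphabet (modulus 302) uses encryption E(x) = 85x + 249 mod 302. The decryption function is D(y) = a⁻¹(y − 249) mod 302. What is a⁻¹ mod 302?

167

Run Euclid on (302, 85):
302 = 3*85 + 47
85 = 1*47 + 38
47 = 1*38 + 9
38 = 4*9 + 2
9 = 4*2 + 1
2 = 2*1 + 0
Since gcd(85, 302) = 1, back-substitute to write 1 as a combination:
1 = 9 − 4·2
1 = −4·38 + 17·9
1 = 17·47 − 21·38
1 = −21·85 + 38·47
1 = 38·302 − 135·85
Hence 85⁻¹ ≡ -135 ≡ 167 (mod 302).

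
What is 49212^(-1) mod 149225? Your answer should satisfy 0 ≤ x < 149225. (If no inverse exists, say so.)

82548

Run Euclid on (149225, 49212):
149225 = 3*49212 + 1589
49212 = 30*1589 + 1542
1589 = 1*1542 + 47
1542 = 32*47 + 38
47 = 1*38 + 9
38 = 4*9 + 2
9 = 4*2 + 1
2 = 2*1 + 0
The gcd is 1. Working backward:
1 = 9 − 4·2
1 = −4·38 + 17·9
1 = 17·47 − 21·38
1 = −21·1542 + 689·47
1 = 689·1589 − 710·1542
1 = −710·49212 + 21989·1589
1 = 21989·149225 − 66677·49212
Thus 49212·(-66677) ≡ 1 (mod 149225); reducing, -66677 mod 149225 = 82548.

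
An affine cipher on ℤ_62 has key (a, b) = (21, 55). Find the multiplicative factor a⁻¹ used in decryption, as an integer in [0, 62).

3

gcd(62, 21) by repeated division:
62 = 2·21 + 20
21 = 1·20 + 1
20 = 20·1 + 0
Since gcd(21, 62) = 1, back-substitute to write 1 as a combination:
1 = 21 − 20
1 = −62 + 3·21
So 21·3 ≡ 1 (mod 62).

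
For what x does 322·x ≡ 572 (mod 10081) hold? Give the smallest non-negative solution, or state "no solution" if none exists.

941

First find gcd(322, 10081):
10081 = 31*322 + 99
322 = 3*99 + 25
99 = 3*25 + 24
25 = 1*24 + 1
24 = 24*1 + 0
gcd = 1, so a unique solution mod 10081 exists.
Back-substitute for the Bézout coefficients:
1 = 25 − 24
1 = −99 + 4·25
1 = 4·322 − 13·99
1 = −13·10081 + 407·322
So 322·(407) ≡ 1 (mod 10081), giving 322⁻¹ ≡ 407.
x ≡ 322⁻¹·572 ≡ 407·572 ≡ 941 (mod 10081).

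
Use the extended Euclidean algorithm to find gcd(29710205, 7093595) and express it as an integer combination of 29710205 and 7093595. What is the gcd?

Apply Euclid's algorithm to 29710205 and 7093595:
29710205 = 4*7093595 + 1335825
7093595 = 5*1335825 + 414470
1335825 = 3*414470 + 92415
414470 = 4*92415 + 44810
92415 = 2*44810 + 2795
44810 = 16*2795 + 90
2795 = 31*90 + 5
90 = 18*5 + 0
gcd(29710205, 7093595) = 5.
Back-substituting:
5 = 2795 − 31·90
5 = −31·44810 + 497·2795
5 = 497·92415 − 1025·44810
5 = −1025·414470 + 4597·92415
5 = 4597·1335825 − 14816·414470
5 = −14816·7093595 + 78677·1335825
5 = 78677·29710205 − 329524·7093595
So 5 = (78677)·29710205 + (-329524)·7093595.

5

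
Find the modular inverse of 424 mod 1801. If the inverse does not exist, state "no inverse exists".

Apply the Euclidean algorithm to 1801 and 424:
1801 = 4×424 + 105
424 = 4×105 + 4
105 = 26×4 + 1
4 = 4×1 + 0
gcd = 1, so the inverse exists. Back-substitute:
1 = 105 − 26·4
1 = −26·424 + 105·105
1 = 105·1801 − 446·424
So 424·(-446) ≡ 1 (mod 1801), and -446 ≡ 1355 (mod 1801).

1355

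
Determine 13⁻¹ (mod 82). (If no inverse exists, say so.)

Extended Euclidean algorithm:
82 = 6×13 + 4
13 = 3×4 + 1
4 = 4×1 + 0
Since gcd(13, 82) = 1, back-substitute to write 1 as a combination:
1 = 13 − 3·4
1 = −3·82 + 19·13
So 13·19 ≡ 1 (mod 82).

19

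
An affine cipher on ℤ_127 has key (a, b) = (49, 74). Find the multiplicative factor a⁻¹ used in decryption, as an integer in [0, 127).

Apply the Euclidean algorithm to 127 and 49:
127 = 2×49 + 29
49 = 1×29 + 20
29 = 1×20 + 9
20 = 2×9 + 2
9 = 4×2 + 1
2 = 2×1 + 0
gcd = 1, so the inverse exists. Back-substitute:
1 = 9 − 4·2
1 = −4·20 + 9·9
1 = 9·29 − 13·20
1 = −13·49 + 22·29
1 = 22·127 − 57·49
Thus 49·(-57) ≡ 1 (mod 127); reducing, -57 mod 127 = 70.

70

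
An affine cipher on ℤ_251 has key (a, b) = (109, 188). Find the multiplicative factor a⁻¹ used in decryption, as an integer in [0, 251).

Extended Euclidean algorithm:
251 = 2·109 + 33
109 = 3·33 + 10
33 = 3·10 + 3
10 = 3·3 + 1
3 = 3·1 + 0
The gcd is 1. Working backward:
1 = 10 − 3·3
1 = −3·33 + 10·10
1 = 10·109 − 33·33
1 = −33·251 + 76·109
So 109·76 ≡ 1 (mod 251).

76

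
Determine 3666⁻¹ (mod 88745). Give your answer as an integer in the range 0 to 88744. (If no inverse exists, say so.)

63206

Run Euclid on (88745, 3666):
88745 = 24×3666 + 761
3666 = 4×761 + 622
761 = 1×622 + 139
622 = 4×139 + 66
139 = 2×66 + 7
66 = 9×7 + 3
7 = 2×3 + 1
3 = 3×1 + 0
gcd = 1, so the inverse exists. Back-substitute:
1 = 7 − 2·3
1 = −2·66 + 19·7
1 = 19·139 − 40·66
1 = −40·622 + 179·139
1 = 179·761 − 219·622
1 = −219·3666 + 1055·761
1 = 1055·88745 − 25539·3666
Thus 3666·(-25539) ≡ 1 (mod 88745); reducing, -25539 mod 88745 = 63206.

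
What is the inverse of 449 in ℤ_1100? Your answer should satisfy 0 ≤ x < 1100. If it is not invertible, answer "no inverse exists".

Run Euclid on (1100, 449):
1100 = 2*449 + 202
449 = 2*202 + 45
202 = 4*45 + 22
45 = 2*22 + 1
22 = 22*1 + 0
Since gcd(449, 1100) = 1, back-substitute to write 1 as a combination:
1 = 45 − 2·22
1 = −2·202 + 9·45
1 = 9·449 − 20·202
1 = −20·1100 + 49·449
So 449·49 ≡ 1 (mod 1100).

49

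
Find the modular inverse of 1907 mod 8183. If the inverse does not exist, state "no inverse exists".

Apply the Euclidean algorithm to 8183 and 1907:
8183 = 4*1907 + 555
1907 = 3*555 + 242
555 = 2*242 + 71
242 = 3*71 + 29
71 = 2*29 + 13
29 = 2*13 + 3
13 = 4*3 + 1
3 = 3*1 + 0
gcd = 1, so the inverse exists. Back-substitute:
1 = 13 − 4·3
1 = −4·29 + 9·13
1 = 9·71 − 22·29
1 = −22·242 + 75·71
1 = 75·555 − 172·242
1 = −172·1907 + 591·555
1 = 591·8183 − 2536·1907
Hence 1907⁻¹ ≡ -2536 ≡ 5647 (mod 8183).

5647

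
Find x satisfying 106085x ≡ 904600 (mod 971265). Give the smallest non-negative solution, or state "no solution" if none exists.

First find gcd(106085, 971265):
971265 = 9×106085 + 16500
106085 = 6×16500 + 7085
16500 = 2×7085 + 2330
7085 = 3×2330 + 95
2330 = 24×95 + 50
95 = 1×50 + 45
50 = 1×45 + 5
45 = 9×5 + 0
gcd = 5 and 5 | 904600, so solutions exist. Divide through by 5: 21217x ≡ 180920 (mod 194253).
Now find 21217⁻¹ mod 194253:
194253 = 9×21217 + 3300
21217 = 6×3300 + 1417
3300 = 2×1417 + 466
1417 = 3×466 + 19
466 = 24×19 + 10
19 = 1×10 + 9
10 = 1×9 + 1
9 = 9×1 + 0
Back-substitute:
1 = 10 − 9
1 = −19 + 2·10
1 = 2·466 − 49·19
1 = −49·1417 + 149·466
1 = 149·3300 − 347·1417
1 = −347·21217 + 2231·3300
1 = 2231·194253 − 20426·21217
So 21217·(-20426) ≡ 1 (mod 194253), i.e. 21217⁻¹ ≡ 173827.
Then x ≡ 173827·180920 ≡ 191405 (mod 194253); the smallest non-negative solution is x = 191405.

191405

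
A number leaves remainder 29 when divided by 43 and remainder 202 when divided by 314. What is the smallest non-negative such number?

10564

Write x = 29 + 43·k. Then 43·k ≡ 202 − 29 ≡ 173 (mod 314).
Need 43⁻¹ mod 314. Extended Euclid on (314, 43):
314 = 7·43 + 13
43 = 3·13 + 4
13 = 3·4 + 1
4 = 4·1 + 0
Back-substitute:
1 = 13 − 3·4
1 = −3·43 + 10·13
1 = 10·314 − 73·43
43⁻¹ ≡ 241 (mod 314), so k ≡ 241·173 ≡ 245 (mod 314).
x = 29 + 43·245 = 10564.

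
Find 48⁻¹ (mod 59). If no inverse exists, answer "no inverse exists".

16

gcd(59, 48) by repeated division:
59 = 1×48 + 11
48 = 4×11 + 4
11 = 2×4 + 3
4 = 1×3 + 1
3 = 3×1 + 0
gcd = 1, so the inverse exists. Back-substitute:
1 = 4 − 3
1 = −11 + 3·4
1 = 3·48 − 13·11
1 = −13·59 + 16·48
So 48·16 ≡ 1 (mod 59).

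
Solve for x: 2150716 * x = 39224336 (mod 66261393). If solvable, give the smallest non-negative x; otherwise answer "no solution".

12766895

First find gcd(2150716, 66261393):
66261393 = 30*2150716 + 1739913
2150716 = 1*1739913 + 410803
1739913 = 4*410803 + 96701
410803 = 4*96701 + 23999
96701 = 4*23999 + 705
23999 = 34*705 + 29
705 = 24*29 + 9
29 = 3*9 + 2
9 = 4*2 + 1
2 = 2*1 + 0
gcd = 1, so a unique solution mod 66261393 exists.
Back-substitute for the Bézout coefficients:
1 = 9 − 4·2
1 = −4·29 + 13·9
1 = 13·705 − 316·29
1 = −316·23999 + 10757·705
1 = 10757·96701 − 43344·23999
1 = −43344·410803 + 184133·96701
1 = 184133·1739913 − 779876·410803
1 = −779876·2150716 + 964009·1739913
1 = 964009·66261393 − 29700146·2150716
So 2150716·(-29700146) ≡ 1 (mod 66261393), giving 2150716⁻¹ ≡ 36561247.
x ≡ 2150716⁻¹·39224336 ≡ 36561247·39224336 ≡ 12766895 (mod 66261393).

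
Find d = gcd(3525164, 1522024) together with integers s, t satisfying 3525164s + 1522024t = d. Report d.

Euclidean algorithm:
3525164 = 2*1522024 + 481116
1522024 = 3*481116 + 78676
481116 = 6*78676 + 9060
78676 = 8*9060 + 6196
9060 = 1*6196 + 2864
6196 = 2*2864 + 468
2864 = 6*468 + 56
468 = 8*56 + 20
56 = 2*20 + 16
20 = 1*16 + 4
16 = 4*4 + 0
gcd(3525164, 1522024) = 4.
Express as a combination:
4 = 20 − 16
4 = −56 + 3·20
4 = 3·468 − 25·56
4 = −25·2864 + 153·468
4 = 153·6196 − 331·2864
4 = −331·9060 + 484·6196
4 = 484·78676 − 4203·9060
4 = −4203·481116 + 25702·78676
4 = 25702·1522024 − 81309·481116
4 = −81309·3525164 + 188320·1522024
So 4 = (-81309)·3525164 + (188320)·1522024.

4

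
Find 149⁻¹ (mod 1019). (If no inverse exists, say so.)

807

gcd(1019, 149) by repeated division:
1019 = 6×149 + 125
149 = 1×125 + 24
125 = 5×24 + 5
24 = 4×5 + 4
5 = 1×4 + 1
4 = 4×1 + 0
gcd = 1, so the inverse exists. Back-substitute:
1 = 5 − 4
1 = −24 + 5·5
1 = 5·125 − 26·24
1 = −26·149 + 31·125
1 = 31·1019 − 212·149
Hence 149⁻¹ ≡ -212 ≡ 807 (mod 1019).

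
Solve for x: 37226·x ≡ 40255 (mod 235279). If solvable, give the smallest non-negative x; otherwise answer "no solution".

226438

First find gcd(37226, 235279):
235279 = 6*37226 + 11923
37226 = 3*11923 + 1457
11923 = 8*1457 + 267
1457 = 5*267 + 122
267 = 2*122 + 23
122 = 5*23 + 7
23 = 3*7 + 2
7 = 3*2 + 1
2 = 2*1 + 0
gcd = 1, so a unique solution mod 235279 exists.
Back-substitute for the Bézout coefficients:
1 = 7 − 3·2
1 = −3·23 + 10·7
1 = 10·122 − 53·23
1 = −53·267 + 116·122
1 = 116·1457 − 633·267
1 = −633·11923 + 5180·1457
1 = 5180·37226 − 16173·11923
1 = −16173·235279 + 102218·37226
So 37226·(102218) ≡ 1 (mod 235279), giving 37226⁻¹ ≡ 102218.
x ≡ 37226⁻¹·40255 ≡ 102218·40255 ≡ 226438 (mod 235279).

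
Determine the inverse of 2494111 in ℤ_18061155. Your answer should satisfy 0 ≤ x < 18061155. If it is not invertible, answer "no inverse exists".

gcd(18061155, 2494111) by repeated division:
18061155 = 7*2494111 + 602378
2494111 = 4*602378 + 84599
602378 = 7*84599 + 10185
84599 = 8*10185 + 3119
10185 = 3*3119 + 828
3119 = 3*828 + 635
828 = 1*635 + 193
635 = 3*193 + 56
193 = 3*56 + 25
56 = 2*25 + 6
25 = 4*6 + 1
6 = 6*1 + 0
Since gcd(2494111, 18061155) = 1, back-substitute to write 1 as a combination:
1 = 25 − 4·6
1 = −4·56 + 9·25
1 = 9·193 − 31·56
1 = −31·635 + 102·193
1 = 102·828 − 133·635
1 = −133·3119 + 501·828
1 = 501·10185 − 1636·3119
1 = −1636·84599 + 13589·10185
1 = 13589·602378 − 96759·84599
1 = −96759·2494111 + 400625·602378
1 = 400625·18061155 − 2901134·2494111
Thus 2494111·(-2901134) ≡ 1 (mod 18061155); reducing, -2901134 mod 18061155 = 15160021.

15160021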